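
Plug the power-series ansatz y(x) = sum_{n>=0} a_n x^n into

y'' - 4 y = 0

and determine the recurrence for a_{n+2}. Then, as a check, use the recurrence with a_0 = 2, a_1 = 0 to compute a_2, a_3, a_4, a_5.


Substitute y = sum_n a_n x^n into y'' + (const) y = 0.
y''(x) = sum_{n>=0} (n+2)(n+1) a_{n+2} x^n.
The ODE becomes sum_n [(n+2)(n+1) a_{n+2} - 4 a_n] x^n = 0.
Setting each coefficient to zero gives the recurrence:
  (n+2)(n+1) a_{n+2} - 4 a_n = 0,
  a_{n+2} = 4 / ((n+1)(n+2)) a_n.

Check with a_0 = 2, a_1 = 0 (apply the recurrence for n = 0, 1, 2, 3): a_0 = 2, a_1 = 0, a_2 = 4, a_3 = 0, a_4 = 4/3, a_5 = 0.

a_{n+2} = 4/((n+1)(n+2)) * a_n; check: a_0 = 2, a_1 = 0, a_2 = 4, a_3 = 0, a_4 = 4/3, a_5 = 0


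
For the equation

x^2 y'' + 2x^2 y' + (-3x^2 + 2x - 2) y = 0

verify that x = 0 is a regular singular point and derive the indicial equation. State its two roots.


Divide by x^2 to reach normal form y'' + P_1(x) y' + P_2(x) y = 0 with P_1(x) = 2 and P_2(x) = -3 + 2/x - 2/x^2.
x = 0 is a singular point because the y-coefficient -3 + 2/x - 2/x^2 has a pole at x = 0.
It is a regular singular point because x P_1(x) = p(x) = 2x and x^2 P_2(x) = q(x) = -3x^2 + 2x - 2 are polynomials, hence analytic at x = 0.
p(0) = 0,  q(0) = -2.
Indicial equation: r(r-1) + p(0) r + q(0) = 0, i.e. r^2 + (p(0) - 1) r + q(0) = 0, i.e. r^2 - 1 r - 2 = 0.
Discriminant: (-1)^2 - 4(-2) = 9, so r = (1 ± 3)/2.
Solving: r_1 = 2, r_2 = -1.

indicial: r^2 - 1 r - 2 = 0; roots r_1 = 2, r_2 = -1


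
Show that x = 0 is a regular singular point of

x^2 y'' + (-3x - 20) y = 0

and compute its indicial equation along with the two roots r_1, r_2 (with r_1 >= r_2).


Divide by x^2 to reach normal form y'' + P_1(x) y' + P_2(x) y = 0 with P_1(x) = 0 and P_2(x) = -3/x - 20/x^2.
x = 0 is a singular point because the y-coefficient -3/x - 20/x^2 has a pole at x = 0.
It is a regular singular point because x P_1(x) = p(x) = 0 and x^2 P_2(x) = q(x) = -3x - 20 are polynomials, hence analytic at x = 0.
p(0) = 0,  q(0) = -20.
Indicial equation: r(r-1) + p(0) r + q(0) = 0, i.e. r^2 + (p(0) - 1) r + q(0) = 0, i.e. r^2 - 1 r - 20 = 0.
Discriminant: (-1)^2 - 4(-20) = 81, so r = (1 ± 9)/2.
Solving: r_1 = 5, r_2 = -4.

indicial: r^2 - 1 r - 20 = 0; roots r_1 = 5, r_2 = -4


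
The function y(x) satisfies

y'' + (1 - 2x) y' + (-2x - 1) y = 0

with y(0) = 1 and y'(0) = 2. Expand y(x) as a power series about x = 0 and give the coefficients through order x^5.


Ansatz: y(x) = sum_{n>=0} a_n x^n, so y'(x) = sum_{n>=1} n a_n x^(n-1) and y''(x) = sum_{n>=2} n(n-1) a_n x^(n-2).
Substitute into P(x) y'' + Q(x) y' + R(x) y = 0 with P(x) = 1, Q(x) = 1 - 2x, R(x) = -2x - 1, and match powers of x.
Initial conditions: a_0 = 1, a_1 = 2.
Setting the coefficient of each power of x to zero and solving order by order (substituting the coefficients already found):
  x^0: 2 a_2 + a_1 - a_0 = 0  ->  2 a_2 = -a_1 + a_0 = -1  ->  a_2 = -1/2
  x^1: 6 a_3 + 2 a_2 - 3 a_1 - 2 a_0 = 0  ->  6 a_3 = -2 a_2 + 3 a_1 + 2 a_0 = 9  ->  a_3 = 3/2
  x^2: 12 a_4 + 3 a_3 - 5 a_2 - 2 a_1 = 0  ->  12 a_4 = -3 a_3 + 5 a_2 + 2 a_1 = -3  ->  a_4 = -1/4
  x^3: 20 a_5 + 4 a_4 - 7 a_3 - 2 a_2 = 0  ->  20 a_5 = -4 a_4 + 7 a_3 + 2 a_2 = 21/2  ->  a_5 = 21/40
Truncated series: y(x) = 1 + 2 x - (1/2) x^2 + (3/2) x^3 - (1/4) x^4 + (21/40) x^5 + O(x^6).

a_0 = 1; a_1 = 2; a_2 = -1/2; a_3 = 3/2; a_4 = -1/4; a_5 = 21/40


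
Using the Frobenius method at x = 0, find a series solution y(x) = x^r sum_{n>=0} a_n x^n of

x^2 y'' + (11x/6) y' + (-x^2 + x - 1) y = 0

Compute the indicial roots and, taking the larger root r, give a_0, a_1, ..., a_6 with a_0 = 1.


Write in Frobenius form y'' + (p(x)/x) y' + (q(x)/x^2) y = 0:
  p(x) = 11/6,  q(x) = -x^2 + x - 1.
Indicial equation: r(r-1) + (11/6) r + (-1) = 0 -> roots r_1 = 2/3, r_2 = -3/2.
Take r = r_1 = 2/3. Let y(x) = x^r sum_{n>=0} a_n x^n with a_0 = 1.
Substitute y = x^r sum a_n x^n and match x^{r+n}. The recurrence is
  D(n) a_n + 1 a_{n-1} - 1 a_{n-2} = 0,  where D(n) = (r+n)(r+n-1) + (11/6)(r+n) + (-1).
  a_n = [-1 a_{n-1} + 1 a_{n-2}] / D(n).
Since the indicial polynomial factors as (r - r_1)(r - r_2), D(n) = (r_1 + n - r_1)(r_1 + n - r_2) = n(n + 13/6).
Evaluating step by step (a_0 = 1):
  n = 1: D(1) = 1(1 + 13/6) = 19/6; numerator = -1(1) = -1; a_1 = (-1)/(19/6) = -6/19
  n = 2: D(2) = 2(2 + 13/6) = 25/3; numerator = -1(-6/19) + 1(1) = 25/19; a_2 = (25/19)/(25/3) = 3/19
  n = 3: D(3) = 3(3 + 13/6) = 31/2; numerator = -1(3/19) + 1(-6/19) = -9/19; a_3 = (-9/19)/(31/2) = -18/589
  n = 4: D(4) = 4(4 + 13/6) = 74/3; numerator = -1(-18/589) + 1(3/19) = 111/589; a_4 = (111/589)/(74/3) = 9/1178
  n = 5: D(5) = 5(5 + 13/6) = 215/6; numerator = -1(9/1178) + 1(-18/589) = -45/1178; a_5 = (-45/1178)/(215/6) = -27/25327
  n = 6: D(6) = 6(6 + 13/6) = 49; numerator = -1(-27/25327) + 1(9/1178) = 441/50654; a_6 = (441/50654)/(49) = 9/50654

r = 2/3; a_0 = 1; a_1 = -6/19; a_2 = 3/19; a_3 = -18/589; a_4 = 9/1178; a_5 = -27/25327; a_6 = 9/50654


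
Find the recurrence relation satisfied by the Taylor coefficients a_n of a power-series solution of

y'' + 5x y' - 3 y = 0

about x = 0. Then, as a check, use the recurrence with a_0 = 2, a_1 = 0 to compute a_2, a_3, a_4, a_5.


Substitute y = sum_n a_n x^n.
y''(x) has coefficient (n+2)(n+1) a_{n+2} at x^n;
5 x y'(x) has coefficient 5 n a_n at x^n (shift);
-3 y(x) has coefficient -3 a_n at x^n.
Matching x^n: (n+2)(n+1) a_{n+2} + (5n - 3) a_n = 0.
Thus a_{n+2} = (-5n + 3) / ((n+1)(n+2)) * a_n.

Check with a_0 = 2, a_1 = 0 (apply the recurrence for n = 0, 1, 2, 3): a_0 = 2, a_1 = 0, a_2 = 3, a_3 = 0, a_4 = -7/4, a_5 = 0.

a_(n+2) = (-5n + 3) / ((n+1)(n+2)) * a_n; check: a_0 = 2, a_1 = 0, a_2 = 3, a_3 = 0, a_4 = -7/4, a_5 = 0


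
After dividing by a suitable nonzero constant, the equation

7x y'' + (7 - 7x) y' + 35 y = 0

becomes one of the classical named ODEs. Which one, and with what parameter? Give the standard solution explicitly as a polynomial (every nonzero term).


All three coefficients share the factor 7; dividing through by 7 gives  x y'' + (1 - x) y' + 5 y = 0.
This matches the Laguerre equation x y'' + (1 - x) y' + n y = 0 with n = 5; the polynomial solution is L_5(x).
With y = sum_k a_k x^k, matching x^k gives (k+1)k a_{k+1} + (k+1) a_{k+1} - k a_k + n a_k = 0, i.e. (k+1)^2 a_{k+1} = (k - n) a_k = (k - 5) a_k. The right side vanishes at k = 5, so the series terminates at degree 5.
Standard normalization L_n(0) = 1 gives a_0 = 1. Work upward with a_{k+1} = (k - 5) a_k / (k+1)^2:
  a_1 = (0 - 5)(1) / 1^2 = -5/1 = -5
  a_2 = (1 - 5)(-5) / 2^2 = 20/4 = 5
  a_3 = (2 - 5)(5) / 3^2 = -15/9 = -5/3
  a_4 = (3 - 5)(-5/3) / 4^2 = (10/3)/16 = 5/24
  a_5 = (4 - 5)(5/24) / 5^2 = (-5/24)/25 = -1/120
Hence L_5(x) = -x^5/120 + 5 x^4/24 - 5 x^3/3 + 5 x^2 - 5 x + 1.

L_5(x); series = -x^5/120 + 5 x^4/24 - 5 x^3/3 + 5 x^2 - 5 x + 1


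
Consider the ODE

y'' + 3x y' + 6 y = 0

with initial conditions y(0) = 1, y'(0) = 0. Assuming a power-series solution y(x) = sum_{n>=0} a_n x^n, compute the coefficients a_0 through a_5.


Ansatz: y(x) = sum_{n>=0} a_n x^n, so y'(x) = sum_{n>=1} n a_n x^(n-1) and y''(x) = sum_{n>=2} n(n-1) a_n x^(n-2).
Substitute into P(x) y'' + Q(x) y' + R(x) y = 0 with P(x) = 1, Q(x) = 3x, R(x) = 6, and match powers of x.
Initial conditions: a_0 = 1, a_1 = 0.
Setting the coefficient of each power of x to zero and solving order by order (substituting the coefficients already found):
  x^0: 2 a_2 + 6 a_0 = 0  ->  2 a_2 = -6 a_0 = -6  ->  a_2 = -3
  x^1: 6 a_3 + 9 a_1 = 0  ->  6 a_3 = -9 a_1 = 0  ->  a_3 = 0
  x^2: 12 a_4 + 12 a_2 = 0  ->  12 a_4 = -12 a_2 = 36  ->  a_4 = 3
  x^3: 20 a_5 + 15 a_3 = 0  ->  20 a_5 = -15 a_3 = 0  ->  a_5 = 0
Truncated series: y(x) = 1 - 3 x^2 + 3 x^4 + O(x^6).

a_0 = 1; a_1 = 0; a_2 = -3; a_3 = 0; a_4 = 3; a_5 = 0


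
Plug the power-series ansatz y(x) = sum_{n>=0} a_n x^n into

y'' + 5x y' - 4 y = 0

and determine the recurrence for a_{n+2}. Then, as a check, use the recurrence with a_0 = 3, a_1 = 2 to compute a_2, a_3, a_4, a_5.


Substitute y = sum_n a_n x^n.
y''(x) has coefficient (n+2)(n+1) a_{n+2} at x^n;
5 x y'(x) has coefficient 5 n a_n at x^n (shift);
-4 y(x) has coefficient -4 a_n at x^n.
Matching x^n: (n+2)(n+1) a_{n+2} + (5n - 4) a_n = 0.
Thus a_{n+2} = (-5n + 4) / ((n+1)(n+2)) * a_n.

Check with a_0 = 3, a_1 = 2 (apply the recurrence for n = 0, 1, 2, 3): a_0 = 3, a_1 = 2, a_2 = 6, a_3 = -1/3, a_4 = -3, a_5 = 11/60.

a_(n+2) = (-5n + 4) / ((n+1)(n+2)) * a_n; check: a_0 = 3, a_1 = 2, a_2 = 6, a_3 = -1/3, a_4 = -3, a_5 = 11/60


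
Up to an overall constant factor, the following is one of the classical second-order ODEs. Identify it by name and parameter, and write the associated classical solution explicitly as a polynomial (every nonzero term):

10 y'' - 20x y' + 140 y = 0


All three coefficients share the factor 10; dividing through by 10 gives  y'' - 2x y' + 14 y = 0.
This matches the Hermite equation y'' - 2x y' + 2n y = 0 with 2n = 14, so n = 7; the polynomial solution is H_7(x).
With y = sum_k a_k x^k, matching x^k gives (k+2)(k+1) a_{k+2} = 2(k - n) a_k = 2(k - 7) a_k. The right side vanishes at k = 7, so the series with the parity of 7 terminates at degree 7.
Standard normalization: leading coefficient of H_n is 2^n, so a_7 = 2^7 = 128. Work downward with a_k = (k+1)(k+2) a_{k+2} / (2(k - n)):
  a_5 = (6)(7)(128) / (2(5 - 7)) = 5376/(-4) = -1344
  a_3 = (4)(5)(-1344) / (2(3 - 7)) = -26880/(-8) = 3360
  a_1 = (2)(3)(3360) / (2(1 - 7)) = 20160/(-12) = -1680
Hence H_7(x) = 128 x^7 - 1344 x^5 + 3360 x^3 - 1680 x.

H_7(x); series = 128 x^7 - 1344 x^5 + 3360 x^3 - 1680 x


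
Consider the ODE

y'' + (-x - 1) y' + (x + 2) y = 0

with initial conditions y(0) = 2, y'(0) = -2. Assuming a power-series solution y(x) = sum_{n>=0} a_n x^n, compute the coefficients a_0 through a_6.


Ansatz: y(x) = sum_{n>=0} a_n x^n, so y'(x) = sum_{n>=1} n a_n x^(n-1) and y''(x) = sum_{n>=2} n(n-1) a_n x^(n-2).
Substitute into P(x) y'' + Q(x) y' + R(x) y = 0 with P(x) = 1, Q(x) = -x - 1, R(x) = x + 2, and match powers of x.
Initial conditions: a_0 = 2, a_1 = -2.
Setting the coefficient of each power of x to zero and solving order by order (substituting the coefficients already found):
  x^0: 2 a_2 - a_1 + 2 a_0 = 0  ->  2 a_2 = a_1 - 2 a_0 = -6  ->  a_2 = -3
  x^1: 6 a_3 - 2 a_2 + a_1 + a_0 = 0  ->  6 a_3 = 2 a_2 - a_1 - a_0 = -6  ->  a_3 = -1
  x^2: 12 a_4 - 3 a_3 + a_1 = 0  ->  12 a_4 = 3 a_3 - a_1 = -1  ->  a_4 = -1/12
  x^3: 20 a_5 - 4 a_4 - a_3 + a_2 = 0  ->  20 a_5 = 4 a_4 + a_3 - a_2 = 5/3  ->  a_5 = 1/12
  x^4: 30 a_6 - 5 a_5 - 2 a_4 + a_3 = 0  ->  30 a_6 = 5 a_5 + 2 a_4 - a_3 = 5/4  ->  a_6 = 1/24
Truncated series: y(x) = 2 - 2 x - 3 x^2 - x^3 - (1/12) x^4 + (1/12) x^5 + (1/24) x^6 + O(x^7).

a_0 = 2; a_1 = -2; a_2 = -3; a_3 = -1; a_4 = -1/12; a_5 = 1/12; a_6 = 1/24


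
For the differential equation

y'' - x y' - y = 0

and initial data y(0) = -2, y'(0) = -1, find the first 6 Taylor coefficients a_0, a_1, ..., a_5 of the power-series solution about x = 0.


Ansatz: y(x) = sum_{n>=0} a_n x^n, so y'(x) = sum_{n>=1} n a_n x^(n-1) and y''(x) = sum_{n>=2} n(n-1) a_n x^(n-2).
Substitute into P(x) y'' + Q(x) y' + R(x) y = 0 with P(x) = 1, Q(x) = -x, R(x) = -1, and match powers of x.
Initial conditions: a_0 = -2, a_1 = -1.
Setting the coefficient of each power of x to zero and solving order by order (substituting the coefficients already found):
  x^0: 2 a_2 - a_0 = 0  ->  2 a_2 = a_0 = -2  ->  a_2 = -1
  x^1: 6 a_3 - 2 a_1 = 0  ->  6 a_3 = 2 a_1 = -2  ->  a_3 = -1/3
  x^2: 12 a_4 - 3 a_2 = 0  ->  12 a_4 = 3 a_2 = -3  ->  a_4 = -1/4
  x^3: 20 a_5 - 4 a_3 = 0  ->  20 a_5 = 4 a_3 = -4/3  ->  a_5 = -1/15
Truncated series: y(x) = -2 - x - x^2 - (1/3) x^3 - (1/4) x^4 - (1/15) x^5 + O(x^6).

a_0 = -2; a_1 = -1; a_2 = -1; a_3 = -1/3; a_4 = -1/4; a_5 = -1/15


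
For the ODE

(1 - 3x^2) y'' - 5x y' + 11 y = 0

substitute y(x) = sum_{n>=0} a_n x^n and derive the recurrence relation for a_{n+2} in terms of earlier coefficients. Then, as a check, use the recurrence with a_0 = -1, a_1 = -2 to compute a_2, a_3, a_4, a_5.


Substitute y = sum_n a_n x^n.
(1 - 3 x^2) y'' contributes (n+2)(n+1) a_{n+2} - 3 n(n-1) a_n at x^n.
-5 x y'(x) contributes -5 n a_n at x^n.
11 y(x) contributes 11 a_n at x^n.
Matching x^n: (n+2)(n+1) a_{n+2} + (-3 n(n-1) - 5 n + 11) a_n = 0.
Thus a_{n+2} = (3 n(n-1) + 5 n - 11) / ((n+1)(n+2)) * a_n.

Check with a_0 = -1, a_1 = -2 (apply the recurrence for n = 0, 1, 2, 3): a_0 = -1, a_1 = -2, a_2 = 11/2, a_3 = 2, a_4 = 55/24, a_5 = 11/5.

a_(n+2) = (3 n(n-1) + 5 n - 11) / ((n+1)(n+2)) * a_n; check: a_0 = -1, a_1 = -2, a_2 = 11/2, a_3 = 2, a_4 = 55/24, a_5 = 11/5


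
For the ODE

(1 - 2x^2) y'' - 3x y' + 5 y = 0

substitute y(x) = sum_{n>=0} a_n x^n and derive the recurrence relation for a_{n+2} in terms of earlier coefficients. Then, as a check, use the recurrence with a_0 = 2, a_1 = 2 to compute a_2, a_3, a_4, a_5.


Substitute y = sum_n a_n x^n.
(1 - 2 x^2) y'' contributes (n+2)(n+1) a_{n+2} - 2 n(n-1) a_n at x^n.
-3 x y'(x) contributes -3 n a_n at x^n.
5 y(x) contributes 5 a_n at x^n.
Matching x^n: (n+2)(n+1) a_{n+2} + (-2 n(n-1) - 3 n + 5) a_n = 0.
Thus a_{n+2} = (2 n(n-1) + 3 n - 5) / ((n+1)(n+2)) * a_n.

Check with a_0 = 2, a_1 = 2 (apply the recurrence for n = 0, 1, 2, 3): a_0 = 2, a_1 = 2, a_2 = -5, a_3 = -2/3, a_4 = -25/12, a_5 = -8/15.

a_(n+2) = (2 n(n-1) + 3 n - 5) / ((n+1)(n+2)) * a_n; check: a_0 = 2, a_1 = 2, a_2 = -5, a_3 = -2/3, a_4 = -25/12, a_5 = -8/15


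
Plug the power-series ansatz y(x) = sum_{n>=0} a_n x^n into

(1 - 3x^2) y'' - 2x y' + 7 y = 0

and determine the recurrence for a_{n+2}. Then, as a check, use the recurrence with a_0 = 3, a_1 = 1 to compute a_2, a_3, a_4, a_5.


Substitute y = sum_n a_n x^n.
(1 - 3 x^2) y'' contributes (n+2)(n+1) a_{n+2} - 3 n(n-1) a_n at x^n.
-2 x y'(x) contributes -2 n a_n at x^n.
7 y(x) contributes 7 a_n at x^n.
Matching x^n: (n+2)(n+1) a_{n+2} + (-3 n(n-1) - 2 n + 7) a_n = 0.
Thus a_{n+2} = (3 n(n-1) + 2 n - 7) / ((n+1)(n+2)) * a_n.

Check with a_0 = 3, a_1 = 1 (apply the recurrence for n = 0, 1, 2, 3): a_0 = 3, a_1 = 1, a_2 = -21/2, a_3 = -5/6, a_4 = -21/8, a_5 = -17/24.

a_(n+2) = (3 n(n-1) + 2 n - 7) / ((n+1)(n+2)) * a_n; check: a_0 = 3, a_1 = 1, a_2 = -21/2, a_3 = -5/6, a_4 = -21/8, a_5 = -17/24


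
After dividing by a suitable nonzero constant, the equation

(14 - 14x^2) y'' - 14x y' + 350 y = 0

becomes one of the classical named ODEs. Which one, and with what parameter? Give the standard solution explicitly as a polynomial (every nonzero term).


All three coefficients share the factor 14; dividing through by 14 gives  (1 - x^2) y'' - x y' + 25 y = 0.
This matches the Chebyshev equation (1 - x^2) y'' - x y' + n^2 y = 0 (note the -x y' term, not -2x y') with n^2 = 25, so n = 5; the polynomial solution is T_5(x).
With y = sum_k a_k x^k, matching x^k gives (k+2)(k+1) a_{k+2} = (k^2 - n^2) a_k = (k - 5)(k + 5) a_k. The right side vanishes at k = 5, so the series with the parity of 5 terminates at degree 5.
Standard normalization: leading coefficient of T_n is 2^(n-1), so a_5 = 2^4 = 16. Work downward with a_k = (k+1)(k+2) a_{k+2} / ((k - 5)(k + 5)):
  a_3 = (4)(5)(16) / ((3 - 5)(3 + 5)) = 320/(-16) = -20
  a_1 = (2)(3)(-20) / ((1 - 5)(1 + 5)) = -120/(-24) = 5
Hence T_5(x) = 16 x^5 - 20 x^3 + 5 x.

T_5(x); series = 16 x^5 - 20 x^3 + 5 x


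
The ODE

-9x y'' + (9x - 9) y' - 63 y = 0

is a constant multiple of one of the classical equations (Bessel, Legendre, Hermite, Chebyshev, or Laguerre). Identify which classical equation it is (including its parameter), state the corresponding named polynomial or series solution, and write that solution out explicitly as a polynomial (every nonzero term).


All three coefficients share the factor -9; dividing through by -9 gives  x y'' + (1 - x) y' + 7 y = 0.
This matches the Laguerre equation x y'' + (1 - x) y' + n y = 0 with n = 7; the polynomial solution is L_7(x).
With y = sum_k a_k x^k, matching x^k gives (k+1)k a_{k+1} + (k+1) a_{k+1} - k a_k + n a_k = 0, i.e. (k+1)^2 a_{k+1} = (k - n) a_k = (k - 7) a_k. The right side vanishes at k = 7, so the series terminates at degree 7.
Standard normalization L_n(0) = 1 gives a_0 = 1. Work upward with a_{k+1} = (k - 7) a_k / (k+1)^2:
  a_1 = (0 - 7)(1) / 1^2 = -7/1 = -7
  a_2 = (1 - 7)(-7) / 2^2 = 42/4 = 21/2
  a_3 = (2 - 7)(21/2) / 3^2 = (-105/2)/9 = -35/6
  a_4 = (3 - 7)(-35/6) / 4^2 = (70/3)/16 = 35/24
  a_5 = (4 - 7)(35/24) / 5^2 = (-35/8)/25 = -7/40
  a_6 = (5 - 7)(-7/40) / 6^2 = (7/20)/36 = 7/720
  a_7 = (6 - 7)(7/720) / 7^2 = (-7/720)/49 = -1/5040
Hence L_7(x) = -x^7/5040 + 7 x^6/720 - 7 x^5/40 + 35 x^4/24 - 35 x^3/6 + 21 x^2/2 - 7 x + 1.

L_7(x); series = -x^7/5040 + 7 x^6/720 - 7 x^5/40 + 35 x^4/24 - 35 x^3/6 + 21 x^2/2 - 7 x + 1


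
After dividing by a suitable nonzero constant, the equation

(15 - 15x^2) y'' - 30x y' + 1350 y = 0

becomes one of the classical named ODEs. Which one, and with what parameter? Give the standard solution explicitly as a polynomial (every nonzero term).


All three coefficients share the factor 15; dividing through by 15 gives  (1 - x^2) y'' - 2x y' + 90 y = 0.
This matches the Legendre equation (1 - x^2) y'' - 2x y' + n(n+1) y = 0 (note the -2x y' term) with n(n+1) = 90, so n = 9; the polynomial solution is P_9(x).
With y = sum_k a_k x^k, matching x^k gives (k+2)(k+1) a_{k+2} = [k(k+1) - n(n+1)] a_k = (k - 9)(k + 10) a_k. The right side vanishes at k = 9, so the series with the parity of 9 terminates at degree 9.
Standard normalization (P_n(1) = 1): leading coefficient (2n)!/(2^n (n!)^2) = 6402373705728000/(512*131681894400) = 12155/128, so a_9 = 12155/128. Work downward with a_k = (k+1)(k+2) a_{k+2} / ((k - 9)(k + 10)):
  a_7 = (8)(9)(12155/128) / ((7 - 9)(7 + 10)) = (109395/16)/(-34) = -6435/32
  a_5 = (6)(7)(-6435/32) / ((5 - 9)(5 + 10)) = (-135135/16)/(-60) = 9009/64
  a_3 = (4)(5)(9009/64) / ((3 - 9)(3 + 10)) = (45045/16)/(-78) = -1155/32
  a_1 = (2)(3)(-1155/32) / ((1 - 9)(1 + 10)) = (-3465/16)/(-88) = 315/128
Hence P_9(x) = 12155 x^9/128 - 6435 x^7/32 + 9009 x^5/64 - 1155 x^3/32 + 315 x/128.

P_9(x); series = 12155 x^9/128 - 6435 x^7/32 + 9009 x^5/64 - 1155 x^3/32 + 315 x/128


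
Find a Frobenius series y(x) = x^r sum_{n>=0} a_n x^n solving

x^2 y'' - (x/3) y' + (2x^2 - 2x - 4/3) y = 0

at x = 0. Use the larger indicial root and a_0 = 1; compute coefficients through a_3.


Write in Frobenius form y'' + (p(x)/x) y' + (q(x)/x^2) y = 0:
  p(x) = -1/3,  q(x) = 2x^2 - 2x - 4/3.
Indicial equation: r(r-1) + (-1/3) r + (-4/3) = 0 -> roots r_1 = 2, r_2 = -2/3.
Take r = r_1 = 2. Let y(x) = x^r sum_{n>=0} a_n x^n with a_0 = 1.
Substitute y = x^r sum a_n x^n and match x^{r+n}. The recurrence is
  D(n) a_n - 2 a_{n-1} + 2 a_{n-2} = 0,  where D(n) = (r+n)(r+n-1) + (-1/3)(r+n) + (-4/3).
  a_n = [2 a_{n-1} - 2 a_{n-2}] / D(n).
Since the indicial polynomial factors as (r - r_1)(r - r_2), D(n) = (r_1 + n - r_1)(r_1 + n - r_2) = n(n + 8/3).
Evaluating step by step (a_0 = 1):
  n = 1: D(1) = 1(1 + 8/3) = 11/3; numerator = 2(1) = 2; a_1 = (2)/(11/3) = 6/11
  n = 2: D(2) = 2(2 + 8/3) = 28/3; numerator = 2(6/11) - 2(1) = -10/11; a_2 = (-10/11)/(28/3) = -15/154
  n = 3: D(3) = 3(3 + 8/3) = 17; numerator = 2(-15/154) - 2(6/11) = -9/7; a_3 = (-9/7)/(17) = -9/119

r = 2; a_0 = 1; a_1 = 6/11; a_2 = -15/154; a_3 = -9/119


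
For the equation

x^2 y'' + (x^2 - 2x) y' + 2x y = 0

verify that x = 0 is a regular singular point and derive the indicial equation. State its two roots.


Divide by x^2 to reach normal form y'' + P_1(x) y' + P_2(x) y = 0 with P_1(x) = 1 - 2/x and P_2(x) = 2/x.
x = 0 is a singular point because the y'-coefficient 1 - 2/x has a pole at x = 0 and the y-coefficient 2/x has a pole at x = 0.
It is a regular singular point because x P_1(x) = p(x) = x - 2 and x^2 P_2(x) = q(x) = 2x are polynomials, hence analytic at x = 0.
p(0) = -2,  q(0) = 0.
Indicial equation: r(r-1) + p(0) r + q(0) = 0, i.e. r^2 + (p(0) - 1) r + q(0) = 0, i.e. r^2 - 3 r = 0.
Discriminant: (-3)^2 - 4(0) = 9, so r = (3 ± 3)/2.
Solving: r_1 = 3, r_2 = 0.

indicial: r^2 - 3 r = 0; roots r_1 = 3, r_2 = 0


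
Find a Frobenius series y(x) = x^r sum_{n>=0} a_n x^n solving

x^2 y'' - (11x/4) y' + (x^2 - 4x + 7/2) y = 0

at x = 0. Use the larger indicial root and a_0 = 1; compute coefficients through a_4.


Write in Frobenius form y'' + (p(x)/x) y' + (q(x)/x^2) y = 0:
  p(x) = -11/4,  q(x) = x^2 - 4x + 7/2.
Indicial equation: r(r-1) + (-11/4) r + (7/2) = 0 -> roots r_1 = 2, r_2 = 7/4.
Take r = r_1 = 2. Let y(x) = x^r sum_{n>=0} a_n x^n with a_0 = 1.
Substitute y = x^r sum a_n x^n and match x^{r+n}. The recurrence is
  D(n) a_n - 4 a_{n-1} + 1 a_{n-2} = 0,  where D(n) = (r+n)(r+n-1) + (-11/4)(r+n) + (7/2).
  a_n = [4 a_{n-1} - 1 a_{n-2}] / D(n).
Since the indicial polynomial factors as (r - r_1)(r - r_2), D(n) = (r_1 + n - r_1)(r_1 + n - r_2) = n(n + 1/4).
Evaluating step by step (a_0 = 1):
  n = 1: D(1) = 1(1 + 1/4) = 5/4; numerator = 4(1) = 4; a_1 = (4)/(5/4) = 16/5
  n = 2: D(2) = 2(2 + 1/4) = 9/2; numerator = 4(16/5) - 1(1) = 59/5; a_2 = (59/5)/(9/2) = 118/45
  n = 3: D(3) = 3(3 + 1/4) = 39/4; numerator = 4(118/45) - 1(16/5) = 328/45; a_3 = (328/45)/(39/4) = 1312/1755
  n = 4: D(4) = 4(4 + 1/4) = 17; numerator = 4(1312/1755) - 1(118/45) = 646/1755; a_4 = (646/1755)/(17) = 38/1755

r = 2; a_0 = 1; a_1 = 16/5; a_2 = 118/45; a_3 = 1312/1755; a_4 = 38/1755


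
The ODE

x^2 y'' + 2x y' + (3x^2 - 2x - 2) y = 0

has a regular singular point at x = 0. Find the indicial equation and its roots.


Divide by x^2 to reach normal form y'' + P_1(x) y' + P_2(x) y = 0 with P_1(x) = 2/x and P_2(x) = 3 - 2/x - 2/x^2.
x = 0 is a singular point because the y'-coefficient 2/x has a pole at x = 0 and the y-coefficient 3 - 2/x - 2/x^2 has a pole at x = 0.
It is a regular singular point because x P_1(x) = p(x) = 2 and x^2 P_2(x) = q(x) = 3x^2 - 2x - 2 are polynomials, hence analytic at x = 0.
p(0) = 2,  q(0) = -2.
Indicial equation: r(r-1) + p(0) r + q(0) = 0, i.e. r^2 + (p(0) - 1) r + q(0) = 0, i.e. r^2 + 1 r - 2 = 0.
Discriminant: (1)^2 - 4(-2) = 9, so r = (-1 ± 3)/2.
Solving: r_1 = 1, r_2 = -2.

indicial: r^2 + 1 r - 2 = 0; roots r_1 = 1, r_2 = -2


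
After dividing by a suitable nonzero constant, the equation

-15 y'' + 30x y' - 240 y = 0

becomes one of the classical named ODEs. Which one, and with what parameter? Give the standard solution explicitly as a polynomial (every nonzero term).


All three coefficients share the factor -15; dividing through by -15 gives  y'' - 2x y' + 16 y = 0.
This matches the Hermite equation y'' - 2x y' + 2n y = 0 with 2n = 16, so n = 8; the polynomial solution is H_8(x).
With y = sum_k a_k x^k, matching x^k gives (k+2)(k+1) a_{k+2} = 2(k - n) a_k = 2(k - 8) a_k. The right side vanishes at k = 8, so the series with the parity of 8 terminates at degree 8.
Standard normalization: leading coefficient of H_n is 2^n, so a_8 = 2^8 = 256. Work downward with a_k = (k+1)(k+2) a_{k+2} / (2(k - n)):
  a_6 = (7)(8)(256) / (2(6 - 8)) = 14336/(-4) = -3584
  a_4 = (5)(6)(-3584) / (2(4 - 8)) = -107520/(-8) = 13440
  a_2 = (3)(4)(13440) / (2(2 - 8)) = 161280/(-12) = -13440
  a_0 = (1)(2)(-13440) / (2(0 - 8)) = -26880/(-16) = 1680
Hence H_8(x) = 256 x^8 - 3584 x^6 + 13440 x^4 - 13440 x^2 + 1680.

H_8(x); series = 256 x^8 - 3584 x^6 + 13440 x^4 - 13440 x^2 + 1680


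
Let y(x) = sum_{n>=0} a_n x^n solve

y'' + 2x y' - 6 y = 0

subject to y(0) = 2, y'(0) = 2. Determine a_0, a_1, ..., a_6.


Ansatz: y(x) = sum_{n>=0} a_n x^n, so y'(x) = sum_{n>=1} n a_n x^(n-1) and y''(x) = sum_{n>=2} n(n-1) a_n x^(n-2).
Substitute into P(x) y'' + Q(x) y' + R(x) y = 0 with P(x) = 1, Q(x) = 2x, R(x) = -6, and match powers of x.
Initial conditions: a_0 = 2, a_1 = 2.
Setting the coefficient of each power of x to zero and solving order by order (substituting the coefficients already found):
  x^0: 2 a_2 - 6 a_0 = 0  ->  2 a_2 = 6 a_0 = 12  ->  a_2 = 6
  x^1: 6 a_3 - 4 a_1 = 0  ->  6 a_3 = 4 a_1 = 8  ->  a_3 = 4/3
  x^2: 12 a_4 - 2 a_2 = 0  ->  12 a_4 = 2 a_2 = 12  ->  a_4 = 1
  x^3: 20 a_5 = 0  ->  a_5 = 0
  x^4: 30 a_6 + 2 a_4 = 0  ->  30 a_6 = -2 a_4 = -2  ->  a_6 = -1/15
Truncated series: y(x) = 2 + 2 x + 6 x^2 + (4/3) x^3 + x^4 - (1/15) x^6 + O(x^7).

a_0 = 2; a_1 = 2; a_2 = 6; a_3 = 4/3; a_4 = 1; a_5 = 0; a_6 = -1/15


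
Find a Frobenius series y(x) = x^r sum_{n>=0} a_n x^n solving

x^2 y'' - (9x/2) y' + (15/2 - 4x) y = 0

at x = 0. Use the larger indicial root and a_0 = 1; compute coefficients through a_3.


Write in Frobenius form y'' + (p(x)/x) y' + (q(x)/x^2) y = 0:
  p(x) = -9/2,  q(x) = 15/2 - 4x.
Indicial equation: r(r-1) + (-9/2) r + (15/2) = 0 -> roots r_1 = 3, r_2 = 5/2.
Take r = r_1 = 3. Let y(x) = x^r sum_{n>=0} a_n x^n with a_0 = 1.
Substitute y = x^r sum a_n x^n and match x^{r+n}. The recurrence is
  D(n) a_n - 4 a_{n-1} = 0,  where D(n) = (r+n)(r+n-1) + (-9/2)(r+n) + (15/2).
  a_n = 4 / D(n) * a_{n-1}.
Since the indicial polynomial factors as (r - r_1)(r - r_2), D(n) = (r_1 + n - r_1)(r_1 + n - r_2) = n(n + 1/2).
Evaluating step by step (a_0 = 1):
  n = 1: D(1) = 1(1 + 1/2) = 3/2; numerator = 4(1) = 4; a_1 = (4)/(3/2) = 8/3
  n = 2: D(2) = 2(2 + 1/2) = 5; numerator = 4(8/3) = 32/3; a_2 = (32/3)/(5) = 32/15
  n = 3: D(3) = 3(3 + 1/2) = 21/2; numerator = 4(32/15) = 128/15; a_3 = (128/15)/(21/2) = 256/315

r = 3; a_0 = 1; a_1 = 8/3; a_2 = 32/15; a_3 = 256/315


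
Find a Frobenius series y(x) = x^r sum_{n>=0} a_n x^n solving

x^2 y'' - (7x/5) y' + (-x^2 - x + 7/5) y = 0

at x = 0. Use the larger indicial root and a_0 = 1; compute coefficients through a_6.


Write in Frobenius form y'' + (p(x)/x) y' + (q(x)/x^2) y = 0:
  p(x) = -7/5,  q(x) = -x^2 - x + 7/5.
Indicial equation: r(r-1) + (-7/5) r + (7/5) = 0 -> roots r_1 = 7/5, r_2 = 1.
Take r = r_1 = 7/5. Let y(x) = x^r sum_{n>=0} a_n x^n with a_0 = 1.
Substitute y = x^r sum a_n x^n and match x^{r+n}. The recurrence is
  D(n) a_n - 1 a_{n-1} - 1 a_{n-2} = 0,  where D(n) = (r+n)(r+n-1) + (-7/5)(r+n) + (7/5).
  a_n = [1 a_{n-1} + 1 a_{n-2}] / D(n).
Since the indicial polynomial factors as (r - r_1)(r - r_2), D(n) = (r_1 + n - r_1)(r_1 + n - r_2) = n(n + 2/5).
Evaluating step by step (a_0 = 1):
  n = 1: D(1) = 1(1 + 2/5) = 7/5; numerator = 1(1) = 1; a_1 = (1)/(7/5) = 5/7
  n = 2: D(2) = 2(2 + 2/5) = 24/5; numerator = 1(5/7) + 1(1) = 12/7; a_2 = (12/7)/(24/5) = 5/14
  n = 3: D(3) = 3(3 + 2/5) = 51/5; numerator = 1(5/14) + 1(5/7) = 15/14; a_3 = (15/14)/(51/5) = 25/238
  n = 4: D(4) = 4(4 + 2/5) = 88/5; numerator = 1(25/238) + 1(5/14) = 55/119; a_4 = (55/119)/(88/5) = 25/952
  n = 5: D(5) = 5(5 + 2/5) = 27; numerator = 1(25/952) + 1(25/238) = 125/952; a_5 = (125/952)/(27) = 125/25704
  n = 6: D(6) = 6(6 + 2/5) = 192/5; numerator = 1(125/25704) + 1(25/952) = 100/3213; a_6 = (100/3213)/(192/5) = 125/154224

r = 7/5; a_0 = 1; a_1 = 5/7; a_2 = 5/14; a_3 = 25/238; a_4 = 25/952; a_5 = 125/25704; a_6 = 125/154224


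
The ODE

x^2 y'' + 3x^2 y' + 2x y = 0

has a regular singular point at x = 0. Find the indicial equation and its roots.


Divide by x^2 to reach normal form y'' + P_1(x) y' + P_2(x) y = 0 with P_1(x) = 3 and P_2(x) = 2/x.
x = 0 is a singular point because the y-coefficient 2/x has a pole at x = 0.
It is a regular singular point because x P_1(x) = p(x) = 3x and x^2 P_2(x) = q(x) = 2x are polynomials, hence analytic at x = 0.
p(0) = 0,  q(0) = 0.
Indicial equation: r(r-1) + p(0) r + q(0) = 0, i.e. r^2 + (p(0) - 1) r + q(0) = 0, i.e. r^2 - 1 r = 0.
Discriminant: (-1)^2 - 4(0) = 1, so r = (1 ± 1)/2.
Solving: r_1 = 1, r_2 = 0.

indicial: r^2 - 1 r = 0; roots r_1 = 1, r_2 = 0


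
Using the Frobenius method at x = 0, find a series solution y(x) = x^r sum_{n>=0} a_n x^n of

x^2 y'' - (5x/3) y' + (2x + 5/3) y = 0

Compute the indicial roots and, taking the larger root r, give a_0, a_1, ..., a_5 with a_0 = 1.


Write in Frobenius form y'' + (p(x)/x) y' + (q(x)/x^2) y = 0:
  p(x) = -5/3,  q(x) = 2x + 5/3.
Indicial equation: r(r-1) + (-5/3) r + (5/3) = 0 -> roots r_1 = 5/3, r_2 = 1.
Take r = r_1 = 5/3. Let y(x) = x^r sum_{n>=0} a_n x^n with a_0 = 1.
Substitute y = x^r sum a_n x^n and match x^{r+n}. The recurrence is
  D(n) a_n + 2 a_{n-1} = 0,  where D(n) = (r+n)(r+n-1) + (-5/3)(r+n) + (5/3).
  a_n = -2 / D(n) * a_{n-1}.
Since the indicial polynomial factors as (r - r_1)(r - r_2), D(n) = (r_1 + n - r_1)(r_1 + n - r_2) = n(n + 2/3).
Evaluating step by step (a_0 = 1):
  n = 1: D(1) = 1(1 + 2/3) = 5/3; numerator = -2(1) = -2; a_1 = (-2)/(5/3) = -6/5
  n = 2: D(2) = 2(2 + 2/3) = 16/3; numerator = -2(-6/5) = 12/5; a_2 = (12/5)/(16/3) = 9/20
  n = 3: D(3) = 3(3 + 2/3) = 11; numerator = -2(9/20) = -9/10; a_3 = (-9/10)/(11) = -9/110
  n = 4: D(4) = 4(4 + 2/3) = 56/3; numerator = -2(-9/110) = 9/55; a_4 = (9/55)/(56/3) = 27/3080
  n = 5: D(5) = 5(5 + 2/3) = 85/3; numerator = -2(27/3080) = -27/1540; a_5 = (-27/1540)/(85/3) = -81/130900

r = 5/3; a_0 = 1; a_1 = -6/5; a_2 = 9/20; a_3 = -9/110; a_4 = 27/3080; a_5 = -81/130900


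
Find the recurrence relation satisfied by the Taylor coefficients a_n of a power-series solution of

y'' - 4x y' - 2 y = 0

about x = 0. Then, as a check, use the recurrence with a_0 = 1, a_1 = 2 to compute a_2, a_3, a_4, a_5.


Substitute y = sum_n a_n x^n.
y''(x) has coefficient (n+2)(n+1) a_{n+2} at x^n;
-4 x y'(x) has coefficient -4 n a_n at x^n (shift);
-2 y(x) has coefficient -2 a_n at x^n.
Matching x^n: (n+2)(n+1) a_{n+2} + (-4n - 2) a_n = 0.
Thus a_{n+2} = (4n + 2) / ((n+1)(n+2)) * a_n.

Check with a_0 = 1, a_1 = 2 (apply the recurrence for n = 0, 1, 2, 3): a_0 = 1, a_1 = 2, a_2 = 1, a_3 = 2, a_4 = 5/6, a_5 = 7/5.

a_(n+2) = (4n + 2) / ((n+1)(n+2)) * a_n; check: a_0 = 1, a_1 = 2, a_2 = 1, a_3 = 2, a_4 = 5/6, a_5 = 7/5


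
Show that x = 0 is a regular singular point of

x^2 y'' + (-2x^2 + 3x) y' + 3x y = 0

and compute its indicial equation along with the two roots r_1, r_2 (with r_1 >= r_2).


Divide by x^2 to reach normal form y'' + P_1(x) y' + P_2(x) y = 0 with P_1(x) = -2 + 3/x and P_2(x) = 3/x.
x = 0 is a singular point because the y'-coefficient -2 + 3/x has a pole at x = 0 and the y-coefficient 3/x has a pole at x = 0.
It is a regular singular point because x P_1(x) = p(x) = 3 - 2x and x^2 P_2(x) = q(x) = 3x are polynomials, hence analytic at x = 0.
p(0) = 3,  q(0) = 0.
Indicial equation: r(r-1) + p(0) r + q(0) = 0, i.e. r^2 + (p(0) - 1) r + q(0) = 0, i.e. r^2 + 2 r = 0.
Discriminant: (2)^2 - 4(0) = 4, so r = (-2 ± 2)/2.
Solving: r_1 = 0, r_2 = -2.

indicial: r^2 + 2 r = 0; roots r_1 = 0, r_2 = -2


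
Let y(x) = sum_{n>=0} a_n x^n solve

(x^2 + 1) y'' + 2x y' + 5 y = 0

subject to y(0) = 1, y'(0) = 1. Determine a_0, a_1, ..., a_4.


Ansatz: y(x) = sum_{n>=0} a_n x^n, so y'(x) = sum_{n>=1} n a_n x^(n-1) and y''(x) = sum_{n>=2} n(n-1) a_n x^(n-2).
Substitute into P(x) y'' + Q(x) y' + R(x) y = 0 with P(x) = x^2 + 1, Q(x) = 2x, R(x) = 5, and match powers of x.
Initial conditions: a_0 = 1, a_1 = 1.
Setting the coefficient of each power of x to zero and solving order by order (substituting the coefficients already found):
  x^0: 2 a_2 + 5 a_0 = 0  ->  2 a_2 = -5 a_0 = -5  ->  a_2 = -5/2
  x^1: 6 a_3 + 7 a_1 = 0  ->  6 a_3 = -7 a_1 = -7  ->  a_3 = -7/6
  x^2: 12 a_4 + 11 a_2 = 0  ->  12 a_4 = -11 a_2 = 55/2  ->  a_4 = 55/24
Truncated series: y(x) = 1 + x - (5/2) x^2 - (7/6) x^3 + (55/24) x^4 + O(x^5).

a_0 = 1; a_1 = 1; a_2 = -5/2; a_3 = -7/6; a_4 = 55/24


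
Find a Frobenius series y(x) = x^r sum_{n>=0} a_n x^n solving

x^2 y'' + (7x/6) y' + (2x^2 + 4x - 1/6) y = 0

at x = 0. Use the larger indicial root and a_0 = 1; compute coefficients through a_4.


Write in Frobenius form y'' + (p(x)/x) y' + (q(x)/x^2) y = 0:
  p(x) = 7/6,  q(x) = 2x^2 + 4x - 1/6.
Indicial equation: r(r-1) + (7/6) r + (-1/6) = 0 -> roots r_1 = 1/3, r_2 = -1/2.
Take r = r_1 = 1/3. Let y(x) = x^r sum_{n>=0} a_n x^n with a_0 = 1.
Substitute y = x^r sum a_n x^n and match x^{r+n}. The recurrence is
  D(n) a_n + 4 a_{n-1} + 2 a_{n-2} = 0,  where D(n) = (r+n)(r+n-1) + (7/6)(r+n) + (-1/6).
  a_n = [-4 a_{n-1} - 2 a_{n-2}] / D(n).
Since the indicial polynomial factors as (r - r_1)(r - r_2), D(n) = (r_1 + n - r_1)(r_1 + n - r_2) = n(n + 5/6).
Evaluating step by step (a_0 = 1):
  n = 1: D(1) = 1(1 + 5/6) = 11/6; numerator = -4(1) = -4; a_1 = (-4)/(11/6) = -24/11
  n = 2: D(2) = 2(2 + 5/6) = 17/3; numerator = -4(-24/11) - 2(1) = 74/11; a_2 = (74/11)/(17/3) = 222/187
  n = 3: D(3) = 3(3 + 5/6) = 23/2; numerator = -4(222/187) - 2(-24/11) = -72/187; a_3 = (-72/187)/(23/2) = -144/4301
  n = 4: D(4) = 4(4 + 5/6) = 58/3; numerator = -4(-144/4301) - 2(222/187) = -876/391; a_4 = (-876/391)/(58/3) = -1314/11339

r = 1/3; a_0 = 1; a_1 = -24/11; a_2 = 222/187; a_3 = -144/4301; a_4 = -1314/11339


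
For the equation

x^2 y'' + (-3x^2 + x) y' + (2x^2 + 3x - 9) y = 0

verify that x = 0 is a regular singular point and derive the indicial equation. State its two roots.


Divide by x^2 to reach normal form y'' + P_1(x) y' + P_2(x) y = 0 with P_1(x) = -3 + 1/x and P_2(x) = 2 + 3/x - 9/x^2.
x = 0 is a singular point because the y'-coefficient -3 + 1/x has a pole at x = 0 and the y-coefficient 2 + 3/x - 9/x^2 has a pole at x = 0.
It is a regular singular point because x P_1(x) = p(x) = 1 - 3x and x^2 P_2(x) = q(x) = 2x^2 + 3x - 9 are polynomials, hence analytic at x = 0.
p(0) = 1,  q(0) = -9.
Indicial equation: r(r-1) + p(0) r + q(0) = 0, i.e. r^2 + (p(0) - 1) r + q(0) = 0, i.e. r^2 - 9 = 0.
Discriminant: (0)^2 - 4(-9) = 36, so r = (0 ± 6)/2.
Solving: r_1 = 3, r_2 = -3.

indicial: r^2 - 9 = 0; roots r_1 = 3, r_2 = -3


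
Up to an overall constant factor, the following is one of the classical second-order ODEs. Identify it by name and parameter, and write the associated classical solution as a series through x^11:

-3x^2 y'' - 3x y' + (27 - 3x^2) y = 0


All three coefficients share the factor -3; dividing through by -3 gives  x^2 y'' + x y' + (x^2 - 9) y = 0.
This matches the Bessel equation x^2 y'' + x y' + (x^2 - nu^2) y = 0 with nu^2 = 9, so nu = 3; the solution bounded at x = 0 is J_3(x).
Frobenius at x = 0: indicial roots ±nu; for r = nu the recurrence k(k + 2nu) c_k = -c_{k-2} gives the standard series J_nu(x) = sum_{k>=0} (-1)^k / (k! (k+nu)!) (x/2)^(2k+nu). Evaluate the first 5 terms:
  k = 0: (-1)^0 / (0! * 3! * 2^3) x^3 = 1/(1*6*8) x^3 = (1/48) x^3
  k = 1: (-1)^1 / (1! * 4! * 2^5) x^5 = -1/(1*24*32) x^5 = (-1/768) x^5
  k = 2: (-1)^2 / (2! * 5! * 2^7) x^7 = 1/(2*120*128) x^7 = (1/30720) x^7
  k = 3: (-1)^3 / (3! * 6! * 2^9) x^9 = -1/(6*720*512) x^9 = (-1/2211840) x^9
  k = 4: (-1)^4 / (4! * 7! * 2^11) x^11 = 1/(24*5040*2048) x^11 = (1/247726080) x^11
Hence J_3(x) = x^11/247726080 - x^9/2211840 + x^7/30720 - x^5/768 + x^3/48 + ....

J_3(x); series = x^11/247726080 - x^9/2211840 + x^7/30720 - x^5/768 + x^3/48


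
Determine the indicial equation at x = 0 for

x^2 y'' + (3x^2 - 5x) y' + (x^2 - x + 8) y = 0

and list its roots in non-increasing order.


Divide by x^2 to reach normal form y'' + P_1(x) y' + P_2(x) y = 0 with P_1(x) = 3 - 5/x and P_2(x) = 1 - 1/x + 8/x^2.
x = 0 is a singular point because the y'-coefficient 3 - 5/x has a pole at x = 0 and the y-coefficient 1 - 1/x + 8/x^2 has a pole at x = 0.
It is a regular singular point because x P_1(x) = p(x) = 3x - 5 and x^2 P_2(x) = q(x) = x^2 - x + 8 are polynomials, hence analytic at x = 0.
p(0) = -5,  q(0) = 8.
Indicial equation: r(r-1) + p(0) r + q(0) = 0, i.e. r^2 + (p(0) - 1) r + q(0) = 0, i.e. r^2 - 6 r + 8 = 0.
Discriminant: (-6)^2 - 4(8) = 4, so r = (6 ± 2)/2.
Solving: r_1 = 4, r_2 = 2.

indicial: r^2 - 6 r + 8 = 0; roots r_1 = 4, r_2 = 2


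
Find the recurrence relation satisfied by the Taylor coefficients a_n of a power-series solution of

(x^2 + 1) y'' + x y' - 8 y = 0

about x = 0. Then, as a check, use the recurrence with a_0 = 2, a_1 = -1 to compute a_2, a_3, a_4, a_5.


Substitute y = sum_n a_n x^n.
(1 + 1 x^2) y'' contributes (n+2)(n+1) a_{n+2} + n(n-1) a_n at x^n.
x y'(x) contributes n a_n at x^n.
-8 y(x) contributes -8 a_n at x^n.
Matching x^n: (n+2)(n+1) a_{n+2} + (n(n-1) + n - 8) a_n = 0.
Thus a_{n+2} = (-n(n-1) - n + 8) / ((n+1)(n+2)) * a_n.

Check with a_0 = 2, a_1 = -1 (apply the recurrence for n = 0, 1, 2, 3): a_0 = 2, a_1 = -1, a_2 = 8, a_3 = -7/6, a_4 = 8/3, a_5 = 7/120.

a_(n+2) = (-n(n-1) - n + 8) / ((n+1)(n+2)) * a_n; check: a_0 = 2, a_1 = -1, a_2 = 8, a_3 = -7/6, a_4 = 8/3, a_5 = 7/120


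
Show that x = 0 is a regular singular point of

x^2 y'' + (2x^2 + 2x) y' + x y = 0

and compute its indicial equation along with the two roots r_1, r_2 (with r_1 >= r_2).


Divide by x^2 to reach normal form y'' + P_1(x) y' + P_2(x) y = 0 with P_1(x) = 2 + 2/x and P_2(x) = 1/x.
x = 0 is a singular point because the y'-coefficient 2 + 2/x has a pole at x = 0 and the y-coefficient 1/x has a pole at x = 0.
It is a regular singular point because x P_1(x) = p(x) = 2x + 2 and x^2 P_2(x) = q(x) = x are polynomials, hence analytic at x = 0.
p(0) = 2,  q(0) = 0.
Indicial equation: r(r-1) + p(0) r + q(0) = 0, i.e. r^2 + (p(0) - 1) r + q(0) = 0, i.e. r^2 + 1 r = 0.
Discriminant: (1)^2 - 4(0) = 1, so r = (-1 ± 1)/2.
Solving: r_1 = 0, r_2 = -1.

indicial: r^2 + 1 r = 0; roots r_1 = 0, r_2 = -1


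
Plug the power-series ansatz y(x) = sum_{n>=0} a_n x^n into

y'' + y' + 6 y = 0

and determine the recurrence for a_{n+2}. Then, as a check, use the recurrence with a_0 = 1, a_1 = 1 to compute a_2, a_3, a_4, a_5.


Substitute y = sum_n a_n x^n.
y''(x) has coefficient (n+2)(n+1) a_{n+2} at x^n;
y'(x) has coefficient (n+1) a_{n+1} at x^n;
6 y(x) has coefficient 6 a_n at x^n.
Matching x^n: (n+2)(n+1) a_{n+2} + (n+1) a_{n+1} + 6 a_n = 0.
Thus a_{n+2} = [-(n+1) a_{n+1} - 6 a_n] / ((n+1)(n+2)).

Check with a_0 = 1, a_1 = 1 (apply the recurrence for n = 0, 1, 2, 3): a_0 = 1, a_1 = 1, a_2 = -7/2, a_3 = 1/6, a_4 = 41/24, a_5 = -47/120.

a_(n+2) = [-(n+1) a_(n+1) - 6 a_n] / ((n+1)(n+2)); check: a_0 = 1, a_1 = 1, a_2 = -7/2, a_3 = 1/6, a_4 = 41/24, a_5 = -47/120


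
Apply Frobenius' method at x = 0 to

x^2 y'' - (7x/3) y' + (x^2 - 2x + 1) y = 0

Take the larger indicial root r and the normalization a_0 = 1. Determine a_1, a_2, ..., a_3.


Write in Frobenius form y'' + (p(x)/x) y' + (q(x)/x^2) y = 0:
  p(x) = -7/3,  q(x) = x^2 - 2x + 1.
Indicial equation: r(r-1) + (-7/3) r + (1) = 0 -> roots r_1 = 3, r_2 = 1/3.
Take r = r_1 = 3. Let y(x) = x^r sum_{n>=0} a_n x^n with a_0 = 1.
Substitute y = x^r sum a_n x^n and match x^{r+n}. The recurrence is
  D(n) a_n - 2 a_{n-1} + 1 a_{n-2} = 0,  where D(n) = (r+n)(r+n-1) + (-7/3)(r+n) + (1).
  a_n = [2 a_{n-1} - 1 a_{n-2}] / D(n).
Since the indicial polynomial factors as (r - r_1)(r - r_2), D(n) = (r_1 + n - r_1)(r_1 + n - r_2) = n(n + 8/3).
Evaluating step by step (a_0 = 1):
  n = 1: D(1) = 1(1 + 8/3) = 11/3; numerator = 2(1) = 2; a_1 = (2)/(11/3) = 6/11
  n = 2: D(2) = 2(2 + 8/3) = 28/3; numerator = 2(6/11) - 1(1) = 1/11; a_2 = (1/11)/(28/3) = 3/308
  n = 3: D(3) = 3(3 + 8/3) = 17; numerator = 2(3/308) - 1(6/11) = -81/154; a_3 = (-81/154)/(17) = -81/2618

r = 3; a_0 = 1; a_1 = 6/11; a_2 = 3/308; a_3 = -81/2618


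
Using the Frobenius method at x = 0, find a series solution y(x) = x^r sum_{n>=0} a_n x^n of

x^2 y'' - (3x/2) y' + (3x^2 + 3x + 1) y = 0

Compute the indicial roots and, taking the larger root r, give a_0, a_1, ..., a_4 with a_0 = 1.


Write in Frobenius form y'' + (p(x)/x) y' + (q(x)/x^2) y = 0:
  p(x) = -3/2,  q(x) = 3x^2 + 3x + 1.
Indicial equation: r(r-1) + (-3/2) r + (1) = 0 -> roots r_1 = 2, r_2 = 1/2.
Take r = r_1 = 2. Let y(x) = x^r sum_{n>=0} a_n x^n with a_0 = 1.
Substitute y = x^r sum a_n x^n and match x^{r+n}. The recurrence is
  D(n) a_n + 3 a_{n-1} + 3 a_{n-2} = 0,  where D(n) = (r+n)(r+n-1) + (-3/2)(r+n) + (1).
  a_n = [-3 a_{n-1} - 3 a_{n-2}] / D(n).
Since the indicial polynomial factors as (r - r_1)(r - r_2), D(n) = (r_1 + n - r_1)(r_1 + n - r_2) = n(n + 3/2).
Evaluating step by step (a_0 = 1):
  n = 1: D(1) = 1(1 + 3/2) = 5/2; numerator = -3(1) = -3; a_1 = (-3)/(5/2) = -6/5
  n = 2: D(2) = 2(2 + 3/2) = 7; numerator = -3(-6/5) - 3(1) = 3/5; a_2 = (3/5)/(7) = 3/35
  n = 3: D(3) = 3(3 + 3/2) = 27/2; numerator = -3(3/35) - 3(-6/5) = 117/35; a_3 = (117/35)/(27/2) = 26/105
  n = 4: D(4) = 4(4 + 3/2) = 22; numerator = -3(26/105) - 3(3/35) = -1; a_4 = (-1)/(22) = -1/22

r = 2; a_0 = 1; a_1 = -6/5; a_2 = 3/35; a_3 = 26/105; a_4 = -1/22


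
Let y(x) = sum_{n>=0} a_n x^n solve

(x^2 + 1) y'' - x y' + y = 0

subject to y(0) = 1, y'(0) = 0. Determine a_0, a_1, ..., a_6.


Ansatz: y(x) = sum_{n>=0} a_n x^n, so y'(x) = sum_{n>=1} n a_n x^(n-1) and y''(x) = sum_{n>=2} n(n-1) a_n x^(n-2).
Substitute into P(x) y'' + Q(x) y' + R(x) y = 0 with P(x) = x^2 + 1, Q(x) = -x, R(x) = 1, and match powers of x.
Initial conditions: a_0 = 1, a_1 = 0.
Setting the coefficient of each power of x to zero and solving order by order (substituting the coefficients already found):
  x^0: 2 a_2 + a_0 = 0  ->  2 a_2 = -a_0 = -1  ->  a_2 = -1/2
  x^1: 6 a_3 = 0  ->  a_3 = 0
  x^2: 12 a_4 + a_2 = 0  ->  12 a_4 = -a_2 = 1/2  ->  a_4 = 1/24
  x^3: 20 a_5 + 4 a_3 = 0  ->  20 a_5 = -4 a_3 = 0  ->  a_5 = 0
  x^4: 30 a_6 + 9 a_4 = 0  ->  30 a_6 = -9 a_4 = -3/8  ->  a_6 = -1/80
Truncated series: y(x) = 1 - (1/2) x^2 + (1/24) x^4 - (1/80) x^6 + O(x^7).

a_0 = 1; a_1 = 0; a_2 = -1/2; a_3 = 0; a_4 = 1/24; a_5 = 0; a_6 = -1/80
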